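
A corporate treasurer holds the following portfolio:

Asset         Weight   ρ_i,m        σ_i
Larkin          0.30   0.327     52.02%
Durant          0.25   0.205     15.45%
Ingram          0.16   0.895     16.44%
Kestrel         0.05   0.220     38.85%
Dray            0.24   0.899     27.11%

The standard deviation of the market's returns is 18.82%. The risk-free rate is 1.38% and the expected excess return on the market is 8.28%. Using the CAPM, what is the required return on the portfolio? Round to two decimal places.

7.77%

β_Larkin = 0.327 × 52.02% / 18.82% = 0.9039
β_Durant = 0.205 × 15.45% / 18.82% = 0.1683
β_Ingram = 0.895 × 16.44% / 18.82% = 0.7818
β_Kestrel = 0.220 × 38.85% / 18.82% = 0.4541
β_Dray = 0.899 × 27.11% / 18.82% = 1.2950
β_P = Σ w_i β_i = 0.30×0.9039 + 0.25×0.1683 + 0.16×0.7818 + 0.05×0.4541 + 0.24×1.2950 = 0.7718
E(R_P) = R_f + β_P × MRP = 1.38% + 0.7718 × 8.28% = 7.77%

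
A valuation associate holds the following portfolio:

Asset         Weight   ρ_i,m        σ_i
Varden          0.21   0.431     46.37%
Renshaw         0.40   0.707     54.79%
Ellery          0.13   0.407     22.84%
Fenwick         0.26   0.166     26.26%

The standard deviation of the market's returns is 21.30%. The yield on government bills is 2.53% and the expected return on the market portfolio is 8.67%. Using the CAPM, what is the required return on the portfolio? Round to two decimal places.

β_Varden = 0.431 × 46.37% / 21.30% = 0.9383
β_Renshaw = 0.707 × 54.79% / 21.30% = 1.8186
β_Ellery = 0.407 × 22.84% / 21.30% = 0.4364
β_Fenwick = 0.166 × 26.26% / 21.30% = 0.2047
β_P = Σ w_i β_i = 0.21×0.9383 + 0.40×1.8186 + 0.13×0.4364 + 0.26×0.2047 = 1.0344
MRP = 8.67% − 2.53% = 6.14%
E(R_P) = R_f + β_P × MRP = 2.53% + 1.0344 × 6.14% = 8.88%

8.88%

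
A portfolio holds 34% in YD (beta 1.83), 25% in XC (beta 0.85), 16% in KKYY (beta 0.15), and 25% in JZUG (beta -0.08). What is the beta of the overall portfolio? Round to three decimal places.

β_P = Σ w_i β_i = 0.34×1.83 + 0.25×0.85 + 0.16×0.15 + 0.25×-0.08 = 0.8387

0.839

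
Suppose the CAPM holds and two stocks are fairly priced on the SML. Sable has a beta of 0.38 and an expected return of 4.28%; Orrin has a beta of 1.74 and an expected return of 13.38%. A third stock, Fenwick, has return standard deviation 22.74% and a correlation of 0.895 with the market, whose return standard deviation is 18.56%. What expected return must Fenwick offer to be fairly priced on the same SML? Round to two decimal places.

MRP = (13.38% − 4.28%) / (1.74 − 0.38) = 6.6912%
R_f = 4.28% − 0.38 × 6.6912% = 1.7373%
β_Fenwick = ρ·σ_i/σ_m = 0.895 × 22.74 / 18.56 = 1.0966
E(R_Fenwick) = R_f + β × MRP = 1.7373% + 1.0966 × 6.6912% = 9.07%

9.07%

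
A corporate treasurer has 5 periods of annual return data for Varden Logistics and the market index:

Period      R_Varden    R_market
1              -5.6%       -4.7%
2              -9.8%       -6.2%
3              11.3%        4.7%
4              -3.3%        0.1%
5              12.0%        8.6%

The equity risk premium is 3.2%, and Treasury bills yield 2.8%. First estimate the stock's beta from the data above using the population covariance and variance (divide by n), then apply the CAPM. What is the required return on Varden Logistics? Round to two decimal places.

Mean R_i = (-5.6 − 9.8 + 11.3 − 3.3 + 12.0) / 5 = 0.9200%
Mean R_m = (-4.7 − 6.2 + 4.7 + 0.1 + 8.6) / 5 = 0.5000%
Σ(R_i − R̄_i)(R_m − R̄_m) = 240.7600  ⇒  Cov = 240.7600 / 5 = 48.1520
Σ(R_m − R̄_m)² = 155.3400  ⇒  Var(R_m) = 155.3400 / 5 = 31.0680
β = Cov / Var(R_m) = 48.1520 / 31.0680 = 1.5499
E(R) = R_f + β × MRP = 2.8% + 1.5499 × 3.2% = 7.76%

7.76%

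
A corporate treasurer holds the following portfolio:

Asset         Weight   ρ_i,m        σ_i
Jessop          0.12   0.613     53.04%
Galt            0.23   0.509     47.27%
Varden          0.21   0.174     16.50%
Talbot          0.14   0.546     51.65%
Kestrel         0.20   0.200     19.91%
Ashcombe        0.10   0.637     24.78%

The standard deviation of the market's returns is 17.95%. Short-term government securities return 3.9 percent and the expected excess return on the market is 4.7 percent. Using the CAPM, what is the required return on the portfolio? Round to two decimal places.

β_Jessop = 0.613 × 53.04% / 17.95% = 1.8113
β_Galt = 0.509 × 47.27% / 17.95% = 1.3404
β_Varden = 0.174 × 16.50% / 17.95% = 0.1599
β_Talbot = 0.546 × 51.65% / 17.95% = 1.5711
β_Kestrel = 0.200 × 19.91% / 17.95% = 0.2218
β_Ashcombe = 0.637 × 24.78% / 17.95% = 0.8794
β_P = Σ w_i β_i = 0.12×1.8113 + 0.23×1.3404 + 0.21×0.1599 + 0.14×1.5711 + 0.20×0.2218 + 0.10×0.8794 = 0.9115
E(R_P) = R_f + β_P × MRP = 3.9% + 0.9115 × 4.7% = 8.18%

8.18%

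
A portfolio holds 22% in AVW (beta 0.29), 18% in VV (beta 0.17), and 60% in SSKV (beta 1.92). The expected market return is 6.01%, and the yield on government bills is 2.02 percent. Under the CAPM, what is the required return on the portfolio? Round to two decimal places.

6.99%

β_P = Σ w_i β_i = 0.22×0.29 + 0.18×0.17 + 0.60×1.92 = 1.2464
MRP = 6.01% − 2.02% = 3.99%
E(R_P) = R_f + β_P × MRP = 2.02% + 1.2464 × 3.99% = 6.99%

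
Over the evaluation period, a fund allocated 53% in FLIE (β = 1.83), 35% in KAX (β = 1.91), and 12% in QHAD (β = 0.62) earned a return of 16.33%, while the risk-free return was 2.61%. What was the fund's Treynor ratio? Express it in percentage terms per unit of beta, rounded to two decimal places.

8.01%

β_P = 0.53×1.83 + 0.35×1.91 + 0.12×0.62 = 1.7128
Treynor = (R_P − R_f) / β_P = (16.33% − 2.61%) / 1.7128 = 13.72% / 1.7128 = 8.01%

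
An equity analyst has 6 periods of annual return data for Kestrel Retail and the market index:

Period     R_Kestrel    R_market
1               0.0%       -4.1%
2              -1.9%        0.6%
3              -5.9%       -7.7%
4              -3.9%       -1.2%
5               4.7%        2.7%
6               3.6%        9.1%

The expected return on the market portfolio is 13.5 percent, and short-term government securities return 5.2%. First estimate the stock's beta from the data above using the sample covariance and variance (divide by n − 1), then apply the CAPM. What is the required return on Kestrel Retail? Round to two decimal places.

9.85%

Mean R_i = (0.0 − 1.9 − 5.9 − 3.9 + 4.7 + 3.6) / 6 = -0.5667%
Mean R_m = (-4.1 + 0.6 − 7.7 − 1.2 + 2.7 + 9.1) / 6 = -0.1000%
Σ(R_i − R̄_i)(R_m − R̄_m) = 94.0800  ⇒  Cov = 94.0800 / 5 = 18.8160
Σ(R_m − R̄_m)² = 167.9400  ⇒  Var(R_m) = 167.9400 / 5 = 33.5880
β = Cov / Var(R_m) = 18.8160 / 33.5880 = 0.5602
MRP = 13.5% − 5.2% = 8.30%
E(R) = R_f + β × MRP = 5.2% + 0.5602 × 8.3% = 9.85%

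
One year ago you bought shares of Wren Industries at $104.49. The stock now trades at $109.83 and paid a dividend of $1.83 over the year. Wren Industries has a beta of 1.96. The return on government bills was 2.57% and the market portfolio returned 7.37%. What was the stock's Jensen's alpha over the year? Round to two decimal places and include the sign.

Realised HPR = (P1 + D1 − P0) / P0 = (109.83 + 1.83 − 104.49) / 104.49 = 7.17 / 104.49 = 6.8619%
MRP = 7.37% − 2.57% = 4.80%
CAPM required = R_f + β·MRP = 2.57% + 1.96 × 4.80% = 11.9780%
α = realised − required = 6.8619% − 11.9780% = -5.12%

-5.12%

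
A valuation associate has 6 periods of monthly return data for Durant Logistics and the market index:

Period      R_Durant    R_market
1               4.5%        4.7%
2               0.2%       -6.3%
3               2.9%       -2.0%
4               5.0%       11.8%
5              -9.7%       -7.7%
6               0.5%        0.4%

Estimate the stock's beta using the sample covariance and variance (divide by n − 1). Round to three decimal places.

Mean R_i = (4.5 + 0.2 + 2.9 + 5.0 − 9.7 + 0.5) / 6 = 0.5667%
Mean R_m = (4.7 − 6.3 − 2.0 + 11.8 − 7.7 + 0.4) / 6 = 0.1500%
Σ(R_i − R̄_i)(R_m − R̄_m) = 147.4700  ⇒  Cov = 147.4700 / 5 = 29.4940
Σ(R_m − R̄_m)² = 264.3350  ⇒  Var(R_m) = 264.3350 / 5 = 52.8670
β = Cov / Var(R_m) = 29.4940 / 52.8670 = 0.5579

0.558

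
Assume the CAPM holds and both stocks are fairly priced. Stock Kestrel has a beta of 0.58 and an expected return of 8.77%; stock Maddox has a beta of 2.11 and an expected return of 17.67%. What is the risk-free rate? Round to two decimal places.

5.40%

Both satisfy E(R) = R_f + β·MRP, so the slope of the SML is
MRP = (17.67% − 8.77%) / (2.11 − 0.58) = 8.90% / 1.53 = 5.8170%
R_f = E(R_Kestrel) − β_Kestrel·MRP = 8.77% − 0.58 × 5.8170% = 5.3961%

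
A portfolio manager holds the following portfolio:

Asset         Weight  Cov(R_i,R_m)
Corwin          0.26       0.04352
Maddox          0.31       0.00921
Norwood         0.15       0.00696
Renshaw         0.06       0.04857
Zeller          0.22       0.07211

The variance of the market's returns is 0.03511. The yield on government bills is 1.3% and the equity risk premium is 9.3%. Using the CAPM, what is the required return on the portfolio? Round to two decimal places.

10.30%

β_Corwin = 0.04352 / 0.03511 = 1.2395
β_Maddox = 0.00921 / 0.03511 = 0.2623
β_Norwood = 0.00696 / 0.03511 = 0.1982
β_Renshaw = 0.04857 / 0.03511 = 1.3834
β_Zeller = 0.07211 / 0.03511 = 2.0538
β_P = Σ w_i β_i = 0.26×1.2395 + 0.31×0.2623 + 0.15×0.1982 + 0.06×1.3834 + 0.22×2.0538 = 0.9682
E(R_P) = R_f + β_P × MRP = 1.3% + 0.9682 × 9.3% = 10.30%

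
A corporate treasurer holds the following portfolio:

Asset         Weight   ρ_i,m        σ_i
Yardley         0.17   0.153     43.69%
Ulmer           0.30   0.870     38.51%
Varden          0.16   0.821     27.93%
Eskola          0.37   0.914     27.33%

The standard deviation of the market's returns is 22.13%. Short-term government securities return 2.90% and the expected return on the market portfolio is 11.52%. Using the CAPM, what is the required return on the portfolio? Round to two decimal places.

12.29%

β_Yardley = 0.153 × 43.69% / 22.13% = 0.3021
β_Ulmer = 0.870 × 38.51% / 22.13% = 1.5139
β_Varden = 0.821 × 27.93% / 22.13% = 1.0362
β_Eskola = 0.914 × 27.33% / 22.13% = 1.1288
β_P = Σ w_i β_i = 0.17×0.3021 + 0.30×1.5139 + 0.16×1.0362 + 0.37×1.1288 = 1.0890
MRP = 11.52% − 2.90% = 8.62%
E(R_P) = R_f + β_P × MRP = 2.90% + 1.0890 × 8.62% = 12.29%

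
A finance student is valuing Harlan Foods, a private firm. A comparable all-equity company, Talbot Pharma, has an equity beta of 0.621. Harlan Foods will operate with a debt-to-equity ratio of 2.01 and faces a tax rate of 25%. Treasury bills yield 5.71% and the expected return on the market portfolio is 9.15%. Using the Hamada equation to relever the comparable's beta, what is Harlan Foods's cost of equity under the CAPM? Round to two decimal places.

11.07%

β_L = β_U × [1 + (1 − t)(D/E)] = 0.621 × [1 + (1 − 0.25) × 2.01]
    = 0.621 × [1 + 0.75 × 2.01] = 0.621 × 2.5075 = 1.5572
MRP = 9.15% − 5.71% = 3.44%
E(R) = R_f + β_L × MRP = 5.71% + 1.5572 × 3.44% = 11.07%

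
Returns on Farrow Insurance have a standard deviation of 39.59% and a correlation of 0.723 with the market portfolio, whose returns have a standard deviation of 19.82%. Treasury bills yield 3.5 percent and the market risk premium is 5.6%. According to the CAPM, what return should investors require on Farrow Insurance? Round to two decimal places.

11.59%

β = ρ × σ_i / σ_m = 0.723 × 39.59% / 19.82% = 1.4442
E(R) = 3.5% + 1.4442 × 5.6% = 11.59%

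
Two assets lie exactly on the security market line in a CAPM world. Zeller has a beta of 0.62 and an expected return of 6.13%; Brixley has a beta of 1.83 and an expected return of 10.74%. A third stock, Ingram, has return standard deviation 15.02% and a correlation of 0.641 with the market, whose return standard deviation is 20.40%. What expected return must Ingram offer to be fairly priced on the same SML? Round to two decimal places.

MRP = (10.74% − 6.13%) / (1.83 − 0.62) = 3.8099%
R_f = 6.13% − 0.62 × 3.8099% = 3.7679%
β_Ingram = ρ·σ_i/σ_m = 0.641 × 15.02 / 20.40 = 0.4720
E(R_Ingram) = R_f + β × MRP = 3.7679% + 0.4720 × 3.8099% = 5.57%

5.57%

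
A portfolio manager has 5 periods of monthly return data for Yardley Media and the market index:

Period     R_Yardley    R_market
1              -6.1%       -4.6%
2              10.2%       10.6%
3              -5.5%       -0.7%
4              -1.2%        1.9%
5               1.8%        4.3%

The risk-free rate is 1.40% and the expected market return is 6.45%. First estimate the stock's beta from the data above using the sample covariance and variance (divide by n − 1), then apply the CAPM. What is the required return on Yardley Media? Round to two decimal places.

Mean R_i = (-6.1 + 10.2 − 5.5 − 1.2 + 1.8) / 5 = -0.1600%
Mean R_m = (-4.6 + 10.6 − 0.7 + 1.9 + 4.3) / 5 = 2.3000%
Σ(R_i − R̄_i)(R_m − R̄_m) = 147.3300  ⇒  Cov = 147.3300 / 4 = 36.8325
Σ(R_m − R̄_m)² = 129.6600  ⇒  Var(R_m) = 129.6600 / 4 = 32.4150
β = Cov / Var(R_m) = 36.8325 / 32.4150 = 1.1363
MRP = 6.45% − 1.40% = 5.05%
E(R) = R_f + β × MRP = 1.40% + 1.1363 × 5.05% = 7.14%

7.14%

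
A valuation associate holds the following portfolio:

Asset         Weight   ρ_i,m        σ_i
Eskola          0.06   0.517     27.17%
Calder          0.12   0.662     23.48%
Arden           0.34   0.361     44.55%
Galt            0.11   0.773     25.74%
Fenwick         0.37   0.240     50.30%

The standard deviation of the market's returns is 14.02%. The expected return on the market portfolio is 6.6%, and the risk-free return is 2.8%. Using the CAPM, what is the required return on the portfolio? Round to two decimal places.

6.82%

β_Eskola = 0.517 × 27.17% / 14.02% = 1.0019
β_Calder = 0.662 × 23.48% / 14.02% = 1.1087
β_Arden = 0.361 × 44.55% / 14.02% = 1.1471
β_Galt = 0.773 × 25.74% / 14.02% = 1.4192
β_Fenwick = 0.240 × 50.30% / 14.02% = 0.8611
β_P = Σ w_i β_i = 0.06×1.0019 + 0.12×1.1087 + 0.34×1.1471 + 0.11×1.4192 + 0.37×0.8611 = 1.0579
MRP = 6.6% − 2.8% = 3.80%
E(R_P) = R_f + β_P × MRP = 2.8% + 1.0579 × 3.8% = 6.82%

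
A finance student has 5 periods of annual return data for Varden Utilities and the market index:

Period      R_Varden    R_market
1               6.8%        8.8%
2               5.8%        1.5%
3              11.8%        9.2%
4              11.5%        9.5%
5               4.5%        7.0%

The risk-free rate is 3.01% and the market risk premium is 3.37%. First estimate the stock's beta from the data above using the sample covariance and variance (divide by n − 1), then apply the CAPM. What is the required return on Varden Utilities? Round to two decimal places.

5.06%

Mean R_i = (6.8 + 5.8 + 11.8 + 11.5 + 4.5) / 5 = 8.0800%
Mean R_m = (8.8 + 1.5 + 9.2 + 9.5 + 7.0) / 5 = 7.2000%
Σ(R_i − R̄_i)(R_m − R̄_m) = 26.9700  ⇒  Cov = 26.9700 / 4 = 6.7425
Σ(R_m − R̄_m)² = 44.3800  ⇒  Var(R_m) = 44.3800 / 4 = 11.0950
β = Cov / Var(R_m) = 6.7425 / 11.0950 = 0.6077
E(R) = R_f + β × MRP = 3.01% + 0.6077 × 3.37% = 5.06%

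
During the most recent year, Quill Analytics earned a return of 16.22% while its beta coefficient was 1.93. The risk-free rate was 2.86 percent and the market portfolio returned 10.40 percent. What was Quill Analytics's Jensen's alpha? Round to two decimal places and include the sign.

-1.19%

Market excess return = 10.40% − 2.86% = 7.54%
CAPM benchmark = R_f + β(R_m − R_f) = 2.86% + 1.93 × 7.54% = 17.4122%
α = actual − benchmark = 16.22% − 17.4122% = -1.19%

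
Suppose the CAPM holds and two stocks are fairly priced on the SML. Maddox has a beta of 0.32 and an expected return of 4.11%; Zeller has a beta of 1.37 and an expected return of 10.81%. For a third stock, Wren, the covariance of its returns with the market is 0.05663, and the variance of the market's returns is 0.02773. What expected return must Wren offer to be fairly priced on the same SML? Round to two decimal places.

MRP = (10.81% − 4.11%) / (1.37 − 0.32) = 6.3810%
R_f = 4.11% − 0.32 × 6.3810% = 2.0681%
β_Wren = Cov / Var(R_m) = 0.05663 / 0.02773 = 2.0422
E(R_Wren) = R_f + β × MRP = 2.0681% + 2.0422 × 6.3810% = 15.10%

15.10%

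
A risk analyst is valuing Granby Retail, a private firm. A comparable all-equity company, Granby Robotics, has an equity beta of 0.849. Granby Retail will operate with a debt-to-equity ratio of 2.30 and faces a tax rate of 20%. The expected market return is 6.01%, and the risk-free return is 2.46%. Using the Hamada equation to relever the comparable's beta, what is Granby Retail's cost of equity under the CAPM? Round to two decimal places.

11.02%

β_L = β_U × [1 + (1 − t)(D/E)] = 0.849 × [1 + (1 − 0.20) × 2.30]
    = 0.849 × [1 + 0.80 × 2.30] = 0.849 × 2.8400 = 2.4112
MRP = 6.01% − 2.46% = 3.55%
E(R) = R_f + β_L × MRP = 2.46% + 2.4112 × 3.55% = 11.02%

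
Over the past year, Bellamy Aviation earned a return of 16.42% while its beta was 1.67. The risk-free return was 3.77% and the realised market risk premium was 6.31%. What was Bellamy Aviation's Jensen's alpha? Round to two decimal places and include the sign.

+2.11%

CAPM benchmark = R_f + β(R_m − R_f) = 3.77% + 1.67 × 6.31% = 14.3077%
α = actual − benchmark = 16.42% − 14.3077% = +2.11%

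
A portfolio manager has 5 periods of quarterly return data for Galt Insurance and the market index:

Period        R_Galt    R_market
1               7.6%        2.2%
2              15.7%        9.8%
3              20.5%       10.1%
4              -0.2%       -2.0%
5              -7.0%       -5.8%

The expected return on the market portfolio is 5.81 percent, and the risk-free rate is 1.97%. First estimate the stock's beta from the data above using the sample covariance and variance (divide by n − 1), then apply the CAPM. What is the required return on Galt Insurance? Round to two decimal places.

8.01%

Mean R_i = (7.6 + 15.7 + 20.5 − 0.2 − 7.0) / 5 = 7.3200%
Mean R_m = (2.2 + 9.8 + 10.1 − 2.0 − 5.8) / 5 = 2.8600%
Σ(R_i − R̄_i)(R_m − R̄_m) = 313.9540  ⇒  Cov = 313.9540 / 4 = 78.4885
Σ(R_m − R̄_m)² = 199.6320  ⇒  Var(R_m) = 199.6320 / 4 = 49.9080
β = Cov / Var(R_m) = 78.4885 / 49.9080 = 1.5727
MRP = 5.81% − 1.97% = 3.84%
E(R) = R_f + β × MRP = 1.97% + 1.5727 × 3.84% = 8.01%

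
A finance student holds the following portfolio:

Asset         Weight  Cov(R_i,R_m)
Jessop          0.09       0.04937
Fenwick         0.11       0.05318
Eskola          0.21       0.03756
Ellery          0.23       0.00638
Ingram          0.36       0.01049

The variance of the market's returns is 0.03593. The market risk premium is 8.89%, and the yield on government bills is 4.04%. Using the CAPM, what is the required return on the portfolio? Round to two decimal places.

β_Jessop = 0.04937 / 0.03593 = 1.3741
β_Fenwick = 0.05318 / 0.03593 = 1.4801
β_Eskola = 0.03756 / 0.03593 = 1.0454
β_Ellery = 0.00638 / 0.03593 = 0.1776
β_Ingram = 0.01049 / 0.03593 = 0.2920
β_P = Σ w_i β_i = 0.09×1.3741 + 0.11×1.4801 + 0.21×1.0454 + 0.23×0.1776 + 0.36×0.2920 = 0.6520
E(R_P) = R_f + β_P × MRP = 4.04% + 0.6520 × 8.89% = 9.84%

9.84%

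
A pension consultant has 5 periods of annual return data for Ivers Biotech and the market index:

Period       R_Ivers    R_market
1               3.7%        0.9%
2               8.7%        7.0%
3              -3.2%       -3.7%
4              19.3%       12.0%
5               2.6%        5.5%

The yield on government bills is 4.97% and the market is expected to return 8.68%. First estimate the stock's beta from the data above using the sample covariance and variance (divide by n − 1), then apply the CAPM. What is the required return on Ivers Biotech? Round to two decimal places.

Mean R_i = (3.7 + 8.7 − 3.2 + 19.3 + 2.6) / 5 = 6.2200%
Mean R_m = (0.9 + 7.0 − 3.7 + 12.0 + 5.5) / 5 = 4.3400%
Σ(R_i − R̄_i)(R_m − R̄_m) = 186.9960  ⇒  Cov = 186.9960 / 4 = 46.7490
Σ(R_m − R̄_m)² = 143.5720  ⇒  Var(R_m) = 143.5720 / 4 = 35.8930
β = Cov / Var(R_m) = 46.7490 / 35.8930 = 1.3025
MRP = 8.68% − 4.97% = 3.71%
E(R) = R_f + β × MRP = 4.97% + 1.3025 × 3.71% = 9.80%

9.80%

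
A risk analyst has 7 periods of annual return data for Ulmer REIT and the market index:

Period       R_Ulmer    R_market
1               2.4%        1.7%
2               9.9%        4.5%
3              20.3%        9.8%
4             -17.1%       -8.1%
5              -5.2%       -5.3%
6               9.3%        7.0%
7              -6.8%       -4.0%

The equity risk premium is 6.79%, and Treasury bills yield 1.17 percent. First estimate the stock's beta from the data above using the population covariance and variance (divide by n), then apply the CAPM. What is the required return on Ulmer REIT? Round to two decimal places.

13.48%

Mean R_i = (2.4 + 9.9 + 20.3 − 17.1 − 5.2 + 9.3 − 6.8) / 7 = 1.8286%
Mean R_m = (1.7 + 4.5 + 9.8 − 8.1 − 5.3 + 7.0 − 4.0) / 7 = 0.8000%
Σ(R_i − R̄_i)(R_m − R̄_m) = 495.7000  ⇒  Cov = 495.7000 / 7 = 70.8143
Σ(R_m − R̄_m)² = 273.4000  ⇒  Var(R_m) = 273.4000 / 7 = 39.0571
β = Cov / Var(R_m) = 70.8143 / 39.0571 = 1.8131
E(R) = R_f + β × MRP = 1.17% + 1.8131 × 6.79% = 13.48%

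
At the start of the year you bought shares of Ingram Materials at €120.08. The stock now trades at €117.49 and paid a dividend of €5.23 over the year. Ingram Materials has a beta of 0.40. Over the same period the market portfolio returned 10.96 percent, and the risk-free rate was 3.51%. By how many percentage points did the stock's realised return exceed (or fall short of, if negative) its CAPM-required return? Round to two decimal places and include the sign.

-4.29%

Realised HPR = (P1 + D1 − P0) / P0 = (117.49 + 5.23 − 120.08) / 120.08 = 2.64 / 120.08 = 2.1985%
MRP = 10.96% − 3.51% = 7.45%
CAPM required = R_f + β·MRP = 3.51% + 0.40 × 7.45% = 6.4900%
α = realised − required = 2.1985% − 6.4900% = -4.29%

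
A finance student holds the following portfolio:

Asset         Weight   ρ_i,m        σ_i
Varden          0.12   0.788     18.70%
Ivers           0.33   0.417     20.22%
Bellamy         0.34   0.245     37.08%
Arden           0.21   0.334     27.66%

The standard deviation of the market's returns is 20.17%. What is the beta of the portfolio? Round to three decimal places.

β_Varden = 0.788 × 18.70% / 20.17% = 0.7306
β_Ivers = 0.417 × 20.22% / 20.17% = 0.4180
β_Bellamy = 0.245 × 37.08% / 20.17% = 0.4504
β_Arden = 0.334 × 27.66% / 20.17% = 0.4580
β_P = Σ w_i β_i = 0.12×0.7306 + 0.33×0.4180 + 0.34×0.4504 + 0.21×0.4580 = 0.4749

0.475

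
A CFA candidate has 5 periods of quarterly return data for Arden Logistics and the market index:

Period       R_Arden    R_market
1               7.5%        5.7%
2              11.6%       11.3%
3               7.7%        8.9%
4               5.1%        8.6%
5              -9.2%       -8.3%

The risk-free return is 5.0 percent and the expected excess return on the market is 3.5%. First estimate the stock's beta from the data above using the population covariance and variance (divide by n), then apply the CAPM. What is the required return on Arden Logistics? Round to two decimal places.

8.48%

Mean R_i = (7.5 + 11.6 + 7.7 + 5.1 − 9.2) / 5 = 4.5400%
Mean R_m = (5.7 + 11.3 + 8.9 + 8.6 − 8.3) / 5 = 5.2400%
Σ(R_i − R̄_i)(R_m − R̄_m) = 243.6320  ⇒  Cov = 243.6320 / 5 = 48.7264
Σ(R_m − R̄_m)² = 244.9520  ⇒  Var(R_m) = 244.9520 / 5 = 48.9904
β = Cov / Var(R_m) = 48.7264 / 48.9904 = 0.9946
E(R) = R_f + β × MRP = 5.0% + 0.9946 × 3.5% = 8.48%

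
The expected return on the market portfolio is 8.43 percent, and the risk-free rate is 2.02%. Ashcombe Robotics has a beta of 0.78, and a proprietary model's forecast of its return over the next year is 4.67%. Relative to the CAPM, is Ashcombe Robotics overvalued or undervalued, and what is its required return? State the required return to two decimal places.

MRP = 8.43% − 2.02% = 6.41%
Required return = R_f + β·MRP = 2.02% + 0.78 × 6.41% = 7.02%
Forecast 4.67% < required 7.02% → the stock plots below the SML → overvalued.

Overvalued; required return 7.02%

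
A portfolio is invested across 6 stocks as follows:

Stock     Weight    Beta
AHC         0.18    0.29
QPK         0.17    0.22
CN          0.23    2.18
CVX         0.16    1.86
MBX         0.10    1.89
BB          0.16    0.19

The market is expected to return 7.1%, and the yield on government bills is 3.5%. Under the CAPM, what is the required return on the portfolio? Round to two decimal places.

β_P = Σ w_i β_i = 0.18×0.29 + 0.17×0.22 + 0.23×2.18 + 0.16×1.86 + 0.10×1.89 + 0.16×0.19 = 1.1080
MRP = 7.1% − 3.5% = 3.60%
E(R_P) = R_f + β_P × MRP = 3.5% + 1.1080 × 3.6% = 7.49%

7.49%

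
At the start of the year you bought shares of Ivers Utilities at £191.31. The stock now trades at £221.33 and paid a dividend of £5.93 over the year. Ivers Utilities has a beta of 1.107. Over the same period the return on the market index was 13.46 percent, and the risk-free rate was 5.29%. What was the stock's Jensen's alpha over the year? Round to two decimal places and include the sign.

Realised HPR = (P1 + D1 − P0) / P0 = (221.33 + 5.93 − 191.31) / 191.31 = 35.95 / 191.31 = 18.7915%
MRP = 13.46% − 5.29% = 8.17%
CAPM required = R_f + β·MRP = 5.29% + 1.107 × 8.17% = 14.33419%
α = realised − required = 18.7915% − 14.33419% = +4.46%

+4.46%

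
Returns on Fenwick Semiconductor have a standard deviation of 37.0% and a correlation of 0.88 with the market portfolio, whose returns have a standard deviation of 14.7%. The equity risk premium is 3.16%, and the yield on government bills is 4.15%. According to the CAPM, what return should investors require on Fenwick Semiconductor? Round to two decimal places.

β = ρ × σ_i / σ_m = 0.88 × 37.0% / 14.7% = 2.2150
E(R) = 4.15% + 2.2150 × 3.16% = 11.15%

11.15%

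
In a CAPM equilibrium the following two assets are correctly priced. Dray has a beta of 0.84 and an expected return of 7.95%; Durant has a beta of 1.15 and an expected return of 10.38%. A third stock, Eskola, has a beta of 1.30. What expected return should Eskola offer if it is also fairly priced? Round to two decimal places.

11.56%

MRP (SML slope) = (10.38% − 7.95%) / (1.15 − 0.84) = 2.43% / 0.31 = 7.8387%
R_f (intercept) = 7.95% − 0.84 × 7.8387% = 1.3655%
E(R_Eskola) = R_f + β × MRP = 1.3655% + 1.30 × 7.8387% = 11.56%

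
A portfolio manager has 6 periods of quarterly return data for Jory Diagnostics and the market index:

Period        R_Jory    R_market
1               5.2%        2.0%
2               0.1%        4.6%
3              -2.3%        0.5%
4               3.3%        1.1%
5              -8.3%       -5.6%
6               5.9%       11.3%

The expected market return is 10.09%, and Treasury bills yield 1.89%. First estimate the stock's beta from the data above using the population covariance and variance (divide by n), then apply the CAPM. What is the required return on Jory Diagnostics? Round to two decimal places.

8.17%

Mean R_i = (5.2 + 0.1 − 2.3 + 3.3 − 8.3 + 5.9) / 6 = 0.6500%
Mean R_m = (2.0 + 4.6 + 0.5 + 1.1 − 5.6 + 11.3) / 6 = 2.3167%
Σ(R_i − R̄_i)(R_m − R̄_m) = 117.4550  ⇒  Cov = 117.4550 / 6 = 19.5758
Σ(R_m − R̄_m)² = 153.4683  ⇒  Var(R_m) = 153.4683 / 6 = 25.5781
β = Cov / Var(R_m) = 19.5758 / 25.5781 = 0.7653
MRP = 10.09% − 1.89% = 8.20%
E(R) = R_f + β × MRP = 1.89% + 0.7653 × 8.20% = 8.17%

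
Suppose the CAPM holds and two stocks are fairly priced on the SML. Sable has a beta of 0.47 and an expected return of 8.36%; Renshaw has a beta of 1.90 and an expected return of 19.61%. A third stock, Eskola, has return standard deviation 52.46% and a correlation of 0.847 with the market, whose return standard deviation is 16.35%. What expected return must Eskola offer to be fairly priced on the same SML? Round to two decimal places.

26.04%

MRP = (19.61% − 8.36%) / (1.90 − 0.47) = 7.8671%
R_f = 8.36% − 0.47 × 7.8671% = 4.6625%
β_Eskola = ρ·σ_i/σ_m = 0.847 × 52.46 / 16.35 = 2.7177
E(R_Eskola) = R_f + β × MRP = 4.6625% + 2.7177 × 7.8671% = 26.04%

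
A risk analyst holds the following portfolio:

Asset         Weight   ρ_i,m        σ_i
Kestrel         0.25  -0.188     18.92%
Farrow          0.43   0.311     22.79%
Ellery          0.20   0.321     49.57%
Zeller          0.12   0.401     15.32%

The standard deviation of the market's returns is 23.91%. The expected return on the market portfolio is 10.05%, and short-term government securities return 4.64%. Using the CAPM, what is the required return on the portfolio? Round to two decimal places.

β_Kestrel = -0.188 × 18.92% / 23.91% = -0.1488
β_Farrow = 0.311 × 22.79% / 23.91% = 0.2964
β_Ellery = 0.321 × 49.57% / 23.91% = 0.6655
β_Zeller = 0.401 × 15.32% / 23.91% = 0.2569
β_P = Σ w_i β_i = 0.25×-0.1488 + 0.43×0.2964 + 0.20×0.6655 + 0.12×0.2569 = 0.2542
MRP = 10.05% − 4.64% = 5.41%
E(R_P) = R_f + β_P × MRP = 4.64% + 0.2542 × 5.41% = 6.02%

6.02%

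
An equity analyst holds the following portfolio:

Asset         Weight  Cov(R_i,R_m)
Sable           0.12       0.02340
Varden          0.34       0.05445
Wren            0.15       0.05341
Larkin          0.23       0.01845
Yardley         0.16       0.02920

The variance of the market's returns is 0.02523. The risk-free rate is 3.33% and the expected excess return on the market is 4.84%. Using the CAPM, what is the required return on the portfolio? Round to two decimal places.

β_Sable = 0.02340 / 0.02523 = 0.9275
β_Varden = 0.05445 / 0.02523 = 2.1581
β_Wren = 0.05341 / 0.02523 = 2.1169
β_Larkin = 0.01845 / 0.02523 = 0.7313
β_Yardley = 0.02920 / 0.02523 = 1.1574
β_P = Σ w_i β_i = 0.12×0.9275 + 0.34×2.1581 + 0.15×2.1169 + 0.23×0.7313 + 0.16×1.1574 = 1.5160
E(R_P) = R_f + β_P × MRP = 3.33% + 1.5160 × 4.84% = 10.67%

10.67%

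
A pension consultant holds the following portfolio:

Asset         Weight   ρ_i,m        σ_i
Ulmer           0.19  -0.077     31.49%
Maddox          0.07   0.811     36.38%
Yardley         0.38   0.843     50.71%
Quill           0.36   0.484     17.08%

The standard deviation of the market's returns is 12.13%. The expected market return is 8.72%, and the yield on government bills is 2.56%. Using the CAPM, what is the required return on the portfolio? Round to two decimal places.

β_Ulmer = -0.077 × 31.49% / 12.13% = -0.1999
β_Maddox = 0.811 × 36.38% / 12.13% = 2.4323
β_Yardley = 0.843 × 50.71% / 12.13% = 3.5242
β_Quill = 0.484 × 17.08% / 12.13% = 0.6815
β_P = Σ w_i β_i = 0.19×-0.1999 + 0.07×2.4323 + 0.38×3.5242 + 0.36×0.6815 = 1.7168
MRP = 8.72% − 2.56% = 6.16%
E(R_P) = R_f + β_P × MRP = 2.56% + 1.7168 × 6.16% = 13.14%

13.14%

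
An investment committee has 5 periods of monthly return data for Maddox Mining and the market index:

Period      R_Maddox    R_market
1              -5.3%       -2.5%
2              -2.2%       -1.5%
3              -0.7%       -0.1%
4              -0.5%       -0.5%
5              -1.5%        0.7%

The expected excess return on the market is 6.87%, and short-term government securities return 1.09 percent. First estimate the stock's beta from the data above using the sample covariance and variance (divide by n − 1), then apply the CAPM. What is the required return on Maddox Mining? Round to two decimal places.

9.79%

Mean R_i = (-5.3 − 2.2 − 0.7 − 0.5 − 1.5) / 5 = -2.0400%
Mean R_m = (-2.5 − 1.5 − 0.1 − 0.5 + 0.7) / 5 = -0.7800%
Σ(R_i − R̄_i)(R_m − R̄_m) = 7.8640  ⇒  Cov = 7.8640 / 4 = 1.9660
Σ(R_m − R̄_m)² = 6.2080  ⇒  Var(R_m) = 6.2080 / 4 = 1.5520
β = Cov / Var(R_m) = 1.9660 / 1.5520 = 1.2668
E(R) = R_f + β × MRP = 1.09% + 1.2668 × 6.87% = 9.79%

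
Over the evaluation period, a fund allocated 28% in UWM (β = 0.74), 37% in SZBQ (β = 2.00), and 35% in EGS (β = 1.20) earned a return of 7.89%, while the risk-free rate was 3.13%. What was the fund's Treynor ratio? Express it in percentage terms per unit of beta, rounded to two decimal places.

3.48%

β_P = 0.28×0.74 + 0.37×2.00 + 0.35×1.20 = 1.3672
Treynor = (R_P − R_f) / β_P = (7.89% − 3.13%) / 1.3672 = 4.76% / 1.3672 = 3.48%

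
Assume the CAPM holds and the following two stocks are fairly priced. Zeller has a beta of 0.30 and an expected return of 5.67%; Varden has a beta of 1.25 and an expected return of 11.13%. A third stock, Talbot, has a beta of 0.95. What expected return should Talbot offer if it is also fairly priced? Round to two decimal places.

MRP (SML slope) = (11.13% − 5.67%) / (1.25 − 0.30) = 5.46% / 0.95 = 5.7474%
R_f (intercept) = 5.67% − 0.30 × 5.7474% = 3.9458%
E(R_Talbot) = R_f + β × MRP = 3.9458% + 0.95 × 5.7474% = 9.41%

9.41%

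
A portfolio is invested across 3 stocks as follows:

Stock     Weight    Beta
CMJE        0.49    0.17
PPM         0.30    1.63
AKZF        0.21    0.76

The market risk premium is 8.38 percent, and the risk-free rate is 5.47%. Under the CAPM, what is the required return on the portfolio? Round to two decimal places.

11.60%

β_P = Σ w_i β_i = 0.49×0.17 + 0.30×1.63 + 0.21×0.76 = 0.7319
E(R_P) = R_f + β_P × MRP = 5.47% + 0.7319 × 8.38% = 11.60%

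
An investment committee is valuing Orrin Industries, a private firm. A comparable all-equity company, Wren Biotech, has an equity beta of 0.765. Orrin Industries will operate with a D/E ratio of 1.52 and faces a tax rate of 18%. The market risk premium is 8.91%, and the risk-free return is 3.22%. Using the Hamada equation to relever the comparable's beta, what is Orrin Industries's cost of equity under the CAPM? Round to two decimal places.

18.53%

β_L = β_U × [1 + (1 − t)(D/E)] = 0.765 × [1 + (1 − 0.18) × 1.52]
    = 0.765 × [1 + 0.82 × 1.52] = 0.765 × 2.2464 = 1.7185
E(R) = R_f + β_L × MRP = 3.22% + 1.7185 × 8.91% = 18.53%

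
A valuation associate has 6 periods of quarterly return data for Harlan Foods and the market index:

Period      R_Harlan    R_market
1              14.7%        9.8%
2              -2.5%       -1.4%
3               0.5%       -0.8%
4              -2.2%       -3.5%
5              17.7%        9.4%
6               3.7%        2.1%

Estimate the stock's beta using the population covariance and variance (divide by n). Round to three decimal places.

Mean R_i = (14.7 − 2.5 + 0.5 − 2.2 + 17.7 + 3.7) / 6 = 5.3167%
Mean R_m = (9.8 − 1.4 − 0.8 − 3.5 + 9.4 + 2.1) / 6 = 2.6000%
Σ(R_i − R̄_i)(R_m − R̄_m) = 246.0700  ⇒  Cov = 246.0700 / 6 = 41.0117
Σ(R_m − R̄_m)² = 163.1000  ⇒  Var(R_m) = 163.1000 / 6 = 27.1833
β = Cov / Var(R_m) = 41.0117 / 27.1833 = 1.5087

1.509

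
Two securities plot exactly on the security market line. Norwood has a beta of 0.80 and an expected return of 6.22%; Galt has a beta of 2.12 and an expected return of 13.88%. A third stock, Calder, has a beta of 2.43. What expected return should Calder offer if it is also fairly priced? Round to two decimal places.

15.68%

MRP (SML slope) = (13.88% − 6.22%) / (2.12 − 0.80) = 7.66% / 1.32 = 5.8030%
R_f (intercept) = 6.22% − 0.80 × 5.8030% = 1.5776%
E(R_Calder) = R_f + β × MRP = 1.5776% + 2.43 × 5.8030% = 15.68%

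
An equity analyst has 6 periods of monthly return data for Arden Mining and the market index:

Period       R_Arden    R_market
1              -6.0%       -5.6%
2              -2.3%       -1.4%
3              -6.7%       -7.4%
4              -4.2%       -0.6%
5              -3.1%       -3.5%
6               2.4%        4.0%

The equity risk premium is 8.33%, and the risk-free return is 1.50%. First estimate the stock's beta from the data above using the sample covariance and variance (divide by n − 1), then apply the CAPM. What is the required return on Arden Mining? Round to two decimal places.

Mean R_i = (-6.0 − 2.3 − 6.7 − 4.2 − 3.1 + 2.4) / 6 = -3.3167%
Mean R_m = (-5.6 − 1.4 − 7.4 − 0.6 − 3.5 + 4.0) / 6 = -2.4167%
Σ(R_i − R̄_i)(R_m − R̄_m) = 61.2783  ⇒  Cov = 61.2783 / 5 = 12.2557
Σ(R_m − R̄_m)² = 81.6483  ⇒  Var(R_m) = 81.6483 / 5 = 16.3297
β = Cov / Var(R_m) = 12.2557 / 16.3297 = 0.7505
E(R) = R_f + β × MRP = 1.50% + 0.7505 × 8.33% = 7.75%

7.75%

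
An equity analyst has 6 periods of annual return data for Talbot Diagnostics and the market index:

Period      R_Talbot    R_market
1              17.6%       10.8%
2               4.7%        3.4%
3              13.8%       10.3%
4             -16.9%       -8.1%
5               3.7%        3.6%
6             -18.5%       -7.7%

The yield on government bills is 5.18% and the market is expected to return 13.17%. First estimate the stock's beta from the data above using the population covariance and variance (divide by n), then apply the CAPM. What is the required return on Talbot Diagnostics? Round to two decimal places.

Mean R_i = (17.6 + 4.7 + 13.8 − 16.9 + 3.7 − 18.5) / 6 = 0.7333%
Mean R_m = (10.8 + 3.4 + 10.3 − 8.1 + 3.6 − 7.7) / 6 = 2.0500%
Σ(R_i − R̄_i)(R_m − R̄_m) = 631.8400  ⇒  Cov = 631.8400 / 6 = 105.3067
Σ(R_m − R̄_m)² = 346.9350  ⇒  Var(R_m) = 346.9350 / 6 = 57.8225
β = Cov / Var(R_m) = 105.3067 / 57.8225 = 1.8212
MRP = 13.17% − 5.18% = 7.99%
E(R) = R_f + β × MRP = 5.18% + 1.8212 × 7.99% = 19.73%

19.73%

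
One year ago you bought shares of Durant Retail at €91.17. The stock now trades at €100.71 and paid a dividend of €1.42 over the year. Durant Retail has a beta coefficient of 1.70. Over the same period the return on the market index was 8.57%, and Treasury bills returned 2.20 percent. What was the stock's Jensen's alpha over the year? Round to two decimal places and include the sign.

Realised HPR = (P1 + D1 − P0) / P0 = (100.71 + 1.42 − 91.17) / 91.17 = 10.96 / 91.17 = 12.0215%
MRP = 8.57% − 2.20% = 6.37%
CAPM required = R_f + β·MRP = 2.20% + 1.70 × 6.37% = 13.0290%
α = realised − required = 12.0215% − 13.0290% = -1.01%

-1.01%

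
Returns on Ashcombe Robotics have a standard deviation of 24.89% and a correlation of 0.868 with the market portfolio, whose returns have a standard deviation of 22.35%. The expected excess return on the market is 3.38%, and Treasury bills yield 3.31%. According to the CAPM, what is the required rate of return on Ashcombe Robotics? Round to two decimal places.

β = ρ × σ_i / σ_m = 0.868 × 24.89% / 22.35% = 0.9666
E(R) = 3.31% + 0.9666 × 3.38% = 6.58%

6.58%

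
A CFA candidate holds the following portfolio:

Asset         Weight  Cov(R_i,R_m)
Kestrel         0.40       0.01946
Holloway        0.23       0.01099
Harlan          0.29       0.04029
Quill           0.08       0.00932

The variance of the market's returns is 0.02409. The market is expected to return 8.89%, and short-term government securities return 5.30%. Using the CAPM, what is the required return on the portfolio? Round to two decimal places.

β_Kestrel = 0.01946 / 0.02409 = 0.8078
β_Holloway = 0.01099 / 0.02409 = 0.4562
β_Harlan = 0.04029 / 0.02409 = 1.6725
β_Quill = 0.00932 / 0.02409 = 0.3869
β_P = Σ w_i β_i = 0.40×0.8078 + 0.23×0.4562 + 0.29×1.6725 + 0.08×0.3869 = 0.9440
MRP = 8.89% − 5.30% = 3.59%
E(R_P) = R_f + β_P × MRP = 5.30% + 0.9440 × 3.59% = 8.69%

8.69%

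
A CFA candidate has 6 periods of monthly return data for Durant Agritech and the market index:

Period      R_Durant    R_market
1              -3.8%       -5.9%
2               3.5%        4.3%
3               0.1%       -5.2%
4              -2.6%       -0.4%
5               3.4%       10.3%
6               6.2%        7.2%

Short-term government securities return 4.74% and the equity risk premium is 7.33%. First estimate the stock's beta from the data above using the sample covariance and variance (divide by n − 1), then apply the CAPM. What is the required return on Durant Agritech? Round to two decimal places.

8.26%

Mean R_i = (-3.8 + 3.5 + 0.1 − 2.6 + 3.4 + 6.2) / 6 = 1.1333%
Mean R_m = (-5.9 + 4.3 − 5.2 − 0.4 + 10.3 + 7.2) / 6 = 1.7167%
Σ(R_i − R̄_i)(R_m − R̄_m) = 105.9767  ⇒  Cov = 105.9767 / 5 = 21.1953
Σ(R_m − R̄_m)² = 220.7483  ⇒  Var(R_m) = 220.7483 / 5 = 44.1497
β = Cov / Var(R_m) = 21.1953 / 44.1497 = 0.4801
E(R) = R_f + β × MRP = 4.74% + 0.4801 × 7.33% = 8.26%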